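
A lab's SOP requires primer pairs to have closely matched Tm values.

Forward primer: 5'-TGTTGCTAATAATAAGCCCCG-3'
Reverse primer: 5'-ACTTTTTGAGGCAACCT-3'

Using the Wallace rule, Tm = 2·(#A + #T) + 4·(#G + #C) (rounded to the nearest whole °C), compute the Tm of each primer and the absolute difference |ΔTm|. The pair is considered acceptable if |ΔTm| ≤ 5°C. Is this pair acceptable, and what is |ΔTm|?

Forward: A=6 T=6 G=4 C=5 → Tm = 2·12 + 4·9 = 60°C.
Reverse: A=4 T=6 G=3 C=4 → Tm = 2·10 + 4·7 = 48°C.
|ΔTm| = |60 − 48| = 12°C, > 5°C.

|ΔTm| = 12°C; the pair is not acceptable.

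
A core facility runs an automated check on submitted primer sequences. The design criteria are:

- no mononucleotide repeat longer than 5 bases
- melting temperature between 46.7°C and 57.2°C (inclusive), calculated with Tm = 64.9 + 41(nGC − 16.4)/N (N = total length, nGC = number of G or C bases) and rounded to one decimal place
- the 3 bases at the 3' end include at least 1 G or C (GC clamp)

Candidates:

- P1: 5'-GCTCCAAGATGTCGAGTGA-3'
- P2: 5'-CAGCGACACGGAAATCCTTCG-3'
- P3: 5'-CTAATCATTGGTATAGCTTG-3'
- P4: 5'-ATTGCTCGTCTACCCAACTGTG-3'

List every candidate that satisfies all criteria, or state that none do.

P1, P2 and P4.

P1 (19 nt, A=5 T=4 G=6 C=4): longest run = 2 ✓; Tm = 64.9 + 41·(10 − 16.4)/19 = 51.1°C ✓; 3' end TGA has 1 G/C ✓ — passes.
P2 (21 nt, A=6 T=3 G=5 C=7): longest run = 3 ✓; Tm = 64.9 + 41·(12 − 16.4)/21 = 56.3°C ✓; 3' end TCG has 2 G/C ✓ — passes.
P3 (20 nt, A=5 T=8 G=4 C=3): longest run = 2 ✓; Tm = 64.9 + 41·(7 − 16.4)/20 = 45.6°C, outside 46.7–57.2°C ✗; 3' end TTG has 1 G/C ✓ — fails.
P4 (22 nt, A=4 T=7 G=4 C=7): longest run = 3 ✓; Tm = 64.9 + 41·(11 − 16.4)/22 = 54.8°C ✓; 3' end GTG has 2 G/C ✓ — passes.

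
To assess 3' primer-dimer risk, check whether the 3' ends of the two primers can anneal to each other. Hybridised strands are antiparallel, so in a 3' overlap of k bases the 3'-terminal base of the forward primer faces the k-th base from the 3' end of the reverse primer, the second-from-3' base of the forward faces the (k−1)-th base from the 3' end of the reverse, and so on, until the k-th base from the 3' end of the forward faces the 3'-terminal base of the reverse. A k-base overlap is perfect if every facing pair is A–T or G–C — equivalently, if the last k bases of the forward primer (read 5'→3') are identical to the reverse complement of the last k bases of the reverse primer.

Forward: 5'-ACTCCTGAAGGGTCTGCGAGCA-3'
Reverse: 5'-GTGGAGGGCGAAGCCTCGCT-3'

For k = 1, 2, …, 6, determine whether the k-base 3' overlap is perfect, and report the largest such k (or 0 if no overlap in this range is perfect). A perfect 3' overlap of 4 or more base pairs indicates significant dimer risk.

Longest perfect overlap: 1 complementary base pair; below the dimer-risk threshold (threshold 4).

Last 6 bases (5'→3') — forward …CGAGCA, reverse …CTCGCT.
Reverse complement of the reverse primer's last 6 bases: AGCGAG; its first k bases are the reverse complement of the reverse primer's last k bases, so a perfect k-base overlap needs the forward primer's last k bases to equal them.
Comparing (forward last k vs required): k=1: A vs A ✓; k=2: CA vs AG ✗; k=3: GCA vs AGC ✗; k=4: AGCA vs AGCG ✗; k=5: GAGCA vs AGCGA ✗; k=6: CGAGCA vs AGCGAG ✗.
Only k = 1 is perfect, so the longest perfect 3' overlap is 1.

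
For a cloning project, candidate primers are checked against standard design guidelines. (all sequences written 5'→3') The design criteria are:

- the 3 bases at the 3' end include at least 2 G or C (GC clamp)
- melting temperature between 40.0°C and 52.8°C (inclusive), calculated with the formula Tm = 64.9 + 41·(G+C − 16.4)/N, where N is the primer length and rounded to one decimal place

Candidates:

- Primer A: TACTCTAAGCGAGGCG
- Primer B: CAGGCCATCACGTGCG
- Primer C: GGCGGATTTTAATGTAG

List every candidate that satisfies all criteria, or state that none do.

Primer A (16 nt, A=4 T=3 G=5 C=4): 3' end GCG has 3 G/C ✓; Tm = 64.9 + 41·(9 − 16.4)/16 = 45.9°C ✓ — passes.
Primer B (16 nt, A=3 T=2 G=5 C=6): 3' end GCG has 3 G/C ✓; Tm = 64.9 + 41·(11 − 16.4)/16 = 51.1°C ✓ — passes.
Primer C (17 nt, A=4 T=6 G=6 C=1): 3' end TAG has 1 G/C, need ≥2 ✗; Tm = 64.9 + 41·(7 − 16.4)/17 = 42.2°C ✓ — fails.

Primer A and Primer B.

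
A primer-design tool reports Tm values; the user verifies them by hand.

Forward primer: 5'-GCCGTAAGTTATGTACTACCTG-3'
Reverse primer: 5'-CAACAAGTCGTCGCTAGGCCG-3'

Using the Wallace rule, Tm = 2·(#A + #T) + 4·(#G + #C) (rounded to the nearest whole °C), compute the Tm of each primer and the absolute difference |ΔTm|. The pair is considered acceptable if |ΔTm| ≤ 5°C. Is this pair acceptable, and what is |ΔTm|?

|ΔTm| = 4°C; the pair is acceptable.

Forward: A=5 T=7 G=5 C=5 → Tm = 2·12 + 4·10 = 64°C.
Reverse: A=5 T=3 G=6 C=7 → Tm = 2·8 + 4·13 = 68°C.
|ΔTm| = |64 − 68| = 4°C, ≤ 5°C.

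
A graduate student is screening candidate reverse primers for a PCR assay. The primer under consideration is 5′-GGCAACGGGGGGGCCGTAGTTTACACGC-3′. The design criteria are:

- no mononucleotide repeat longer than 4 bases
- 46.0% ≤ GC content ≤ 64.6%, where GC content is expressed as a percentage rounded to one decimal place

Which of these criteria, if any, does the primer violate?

Fails: homopolymer run, GC content.

Base counts: A=5, T=4, G=12, C=7 (length 28).
homopolymer run: longest run = 7, exceeds 4 ✗
GC content: GC 19/28 = 67.9%, outside 46.0–64.6% ✗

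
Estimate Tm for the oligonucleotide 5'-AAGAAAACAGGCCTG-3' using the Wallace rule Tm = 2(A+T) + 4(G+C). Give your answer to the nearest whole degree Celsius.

Base counts: A=7, T=1, G=4, C=3 (length 15).
Tm = 2·(7+1) + 4·(4+3) = 2·8 + 4·7 = 16 + 28 = 44°C.

44°C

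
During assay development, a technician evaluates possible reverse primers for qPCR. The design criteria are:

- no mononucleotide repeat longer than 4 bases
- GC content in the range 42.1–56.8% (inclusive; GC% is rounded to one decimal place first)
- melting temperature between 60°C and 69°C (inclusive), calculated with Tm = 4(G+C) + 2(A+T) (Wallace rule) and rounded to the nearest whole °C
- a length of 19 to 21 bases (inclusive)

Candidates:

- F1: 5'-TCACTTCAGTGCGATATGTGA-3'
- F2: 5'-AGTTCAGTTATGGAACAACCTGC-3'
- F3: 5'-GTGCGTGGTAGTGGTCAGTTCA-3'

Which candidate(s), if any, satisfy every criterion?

F1 only.

F1 (21 nt, A=5 T=7 G=5 C=4): longest run = 2 ✓; GC 9/21 = 42.9% ✓; Tm = 2·12 + 4·9 = 60°C ✓; length 21 ✓ — passes.
F2 (23 nt, A=7 T=6 G=5 C=5): longest run = 2 ✓; GC 10/23 = 43.5% ✓; Tm = 2·13 + 4·10 = 66°C ✓; length 23, outside 19–21 ✗ — fails.
F3 (22 nt, A=3 T=7 G=9 C=3): longest run = 2 ✓; GC 12/22 = 54.5% ✓; Tm = 2·10 + 4·12 = 68°C ✓; length 22, outside 19–21 ✗ — fails.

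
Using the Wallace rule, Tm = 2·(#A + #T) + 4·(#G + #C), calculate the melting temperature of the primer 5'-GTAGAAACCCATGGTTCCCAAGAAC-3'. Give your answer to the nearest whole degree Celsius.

Base counts: A=9, T=4, G=5, C=7 (length 25).
Tm = 2·(9+4) + 4·(5+7) = 2·13 + 4·12 = 26 + 48 = 74°C.

74°C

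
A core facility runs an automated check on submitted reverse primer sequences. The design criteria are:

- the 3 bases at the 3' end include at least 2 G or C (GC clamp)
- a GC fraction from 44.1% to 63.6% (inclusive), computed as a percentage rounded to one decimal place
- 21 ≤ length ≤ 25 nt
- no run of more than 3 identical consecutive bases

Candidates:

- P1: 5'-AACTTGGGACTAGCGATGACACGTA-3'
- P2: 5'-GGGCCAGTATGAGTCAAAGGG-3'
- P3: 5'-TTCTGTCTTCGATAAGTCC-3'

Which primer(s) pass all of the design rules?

P2 only.

P1 (25 nt, A=8 T=5 G=7 C=5): 3' end GTA has 1 G/C, need ≥2 ✗; GC 12/25 = 48.0% ✓; length 25 ✓; longest run = 3 ✓ — fails.
P2 (21 nt, A=6 T=3 G=9 C=3): 3' end GGG has 3 G/C ✓; GC 12/21 = 57.1% ✓; length 21 ✓; longest run = 3 ✓ — passes.
P3 (19 nt, A=3 T=8 G=3 C=5): 3' end TCC has 2 G/C ✓; GC 8/19 = 42.1%, outside 44.1–63.6% ✗; length 19, outside 21–25 ✗; longest run = 2 ✓ — fails.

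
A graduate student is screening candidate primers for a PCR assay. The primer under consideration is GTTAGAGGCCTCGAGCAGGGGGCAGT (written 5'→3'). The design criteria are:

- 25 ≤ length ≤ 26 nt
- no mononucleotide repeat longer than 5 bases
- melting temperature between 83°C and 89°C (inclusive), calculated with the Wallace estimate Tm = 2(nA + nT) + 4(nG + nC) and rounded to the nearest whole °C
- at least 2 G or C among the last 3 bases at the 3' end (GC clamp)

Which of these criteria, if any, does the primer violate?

Base counts: A=5, T=4, G=12, C=5 (length 26).
length: length 26 ✓
homopolymer run: longest run = 5 ✓
Tm: Tm = 2·9 + 4·17 = 86°C ✓
GC clamp: 3' end AGT has 1 G/C, need ≥2 ✗

Fails: GC clamp.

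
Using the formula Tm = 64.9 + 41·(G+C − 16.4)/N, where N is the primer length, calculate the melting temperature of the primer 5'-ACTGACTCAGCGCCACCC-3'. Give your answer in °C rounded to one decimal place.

Base counts: A=4, T=2, G=3, C=9; G+C = 12, N = 18.
Tm = 64.9 + 41·(12 − 16.4)/18 = 64.9 + -180.40/18 = 54.9°C.

54.9°C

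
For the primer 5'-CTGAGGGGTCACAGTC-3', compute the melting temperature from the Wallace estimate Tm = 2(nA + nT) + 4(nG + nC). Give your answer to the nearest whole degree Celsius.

52°C

Base counts: A=3, T=3, G=6, C=4 (length 16).
Tm = 2·(3+3) + 4·(6+4) = 2·6 + 4·10 = 12 + 40 = 52°C.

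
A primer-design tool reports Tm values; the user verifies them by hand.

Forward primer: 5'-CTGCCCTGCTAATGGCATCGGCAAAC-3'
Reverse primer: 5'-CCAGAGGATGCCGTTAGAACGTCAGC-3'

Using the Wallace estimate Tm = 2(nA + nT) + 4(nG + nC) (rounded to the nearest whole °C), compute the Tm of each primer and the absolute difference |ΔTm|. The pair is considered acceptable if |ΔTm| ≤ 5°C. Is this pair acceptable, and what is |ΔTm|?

|ΔTm| = 0°C; the pair is acceptable.

Forward: A=6 T=5 G=6 C=9 → Tm = 2·11 + 4·15 = 82°C.
Reverse: A=7 T=4 G=8 C=7 → Tm = 2·11 + 4·15 = 82°C.
|ΔTm| = |82 − 82| = 0°C, ≤ 5°C.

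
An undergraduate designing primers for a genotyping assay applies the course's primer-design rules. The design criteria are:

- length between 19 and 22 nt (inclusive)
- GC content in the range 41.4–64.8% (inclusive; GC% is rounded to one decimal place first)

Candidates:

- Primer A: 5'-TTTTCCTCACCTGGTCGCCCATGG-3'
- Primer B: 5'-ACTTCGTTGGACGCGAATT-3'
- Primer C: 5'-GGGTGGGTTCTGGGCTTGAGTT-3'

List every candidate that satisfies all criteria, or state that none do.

Primer B and Primer C.

Primer A (24 nt, A=2 T=8 G=5 C=9): length 24, outside 19–22 ✗; GC 14/24 = 58.3% ✓ — fails.
Primer B (19 nt, A=4 T=6 G=5 C=4): length 19 ✓; GC 9/19 = 47.4% ✓ — passes.
Primer C (22 nt, A=1 T=8 G=11 C=2): length 22 ✓; GC 13/22 = 59.1% ✓ — passes.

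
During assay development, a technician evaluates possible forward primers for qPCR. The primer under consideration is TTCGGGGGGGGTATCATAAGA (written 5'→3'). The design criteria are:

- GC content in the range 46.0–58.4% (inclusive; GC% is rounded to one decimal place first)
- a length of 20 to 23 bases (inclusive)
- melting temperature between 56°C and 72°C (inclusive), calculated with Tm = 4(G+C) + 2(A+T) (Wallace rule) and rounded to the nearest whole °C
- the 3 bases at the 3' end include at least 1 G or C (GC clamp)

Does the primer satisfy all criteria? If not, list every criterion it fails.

Base counts: A=5, T=5, G=9, C=2 (length 21).
GC content: GC 11/21 = 52.4% ✓
length: length 21 ✓
Tm: Tm = 2·10 + 4·11 = 64°C ✓
GC clamp: 3' end AGA has 1 G/C ✓

Meets all criteria.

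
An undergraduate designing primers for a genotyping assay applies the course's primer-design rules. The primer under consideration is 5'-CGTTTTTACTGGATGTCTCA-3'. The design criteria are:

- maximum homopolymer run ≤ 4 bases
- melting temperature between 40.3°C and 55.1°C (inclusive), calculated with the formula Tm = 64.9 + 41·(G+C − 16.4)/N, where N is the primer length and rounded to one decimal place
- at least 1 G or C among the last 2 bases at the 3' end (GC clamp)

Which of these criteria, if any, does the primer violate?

Base counts: A=3, T=9, G=4, C=4 (length 20).
homopolymer run: longest run = 5, exceeds 4 ✗
Tm: Tm = 64.9 + 41·(8 − 16.4)/20 = 47.7°C ✓
GC clamp: 3' end CA has 1 G/C ✓

Fails: homopolymer run.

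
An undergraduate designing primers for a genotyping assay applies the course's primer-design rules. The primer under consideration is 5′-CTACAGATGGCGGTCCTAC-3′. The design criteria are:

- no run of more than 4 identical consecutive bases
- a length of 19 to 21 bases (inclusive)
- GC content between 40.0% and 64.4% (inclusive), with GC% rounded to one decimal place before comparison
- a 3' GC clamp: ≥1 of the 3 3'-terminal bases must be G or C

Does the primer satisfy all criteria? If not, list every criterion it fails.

Meets all criteria.

Base counts: A=4, T=4, G=5, C=6 (length 19).
homopolymer run: longest run = 2 ✓
length: length 19 ✓
GC content: GC 11/19 = 57.9% ✓
GC clamp: 3' end TAC has 1 G/C ✓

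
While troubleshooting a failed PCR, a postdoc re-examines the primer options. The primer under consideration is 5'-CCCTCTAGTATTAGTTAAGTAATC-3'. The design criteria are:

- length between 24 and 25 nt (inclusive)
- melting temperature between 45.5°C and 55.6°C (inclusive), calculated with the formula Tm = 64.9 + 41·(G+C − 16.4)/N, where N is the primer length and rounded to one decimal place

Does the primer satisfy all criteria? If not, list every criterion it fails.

Meets all criteria.

Base counts: A=7, T=9, G=3, C=5 (length 24).
length: length 24 ✓
Tm: Tm = 64.9 + 41·(8 − 16.4)/24 = 50.6°C ✓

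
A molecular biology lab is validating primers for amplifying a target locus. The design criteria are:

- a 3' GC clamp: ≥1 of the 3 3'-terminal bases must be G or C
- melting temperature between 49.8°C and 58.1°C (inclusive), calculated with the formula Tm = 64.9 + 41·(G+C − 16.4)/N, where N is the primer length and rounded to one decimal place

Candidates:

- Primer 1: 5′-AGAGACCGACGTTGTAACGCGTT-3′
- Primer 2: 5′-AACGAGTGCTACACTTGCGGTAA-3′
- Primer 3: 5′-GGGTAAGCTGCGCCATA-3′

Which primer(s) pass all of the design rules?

Primer 1 (23 nt, A=6 T=5 G=7 C=5): 3' end GTT has 1 G/C ✓; Tm = 64.9 + 41·(12 − 16.4)/23 = 57.1°C ✓ — passes.
Primer 2 (23 nt, A=7 T=5 G=6 C=5): 3' end TAA has 0 G/C, need ≥1 ✗; Tm = 64.9 + 41·(11 − 16.4)/23 = 55.3°C ✓ — fails.
Primer 3 (17 nt, A=4 T=3 G=6 C=4): 3' end ATA has 0 G/C, need ≥1 ✗; Tm = 64.9 + 41·(10 − 16.4)/17 = 49.5°C, outside 49.8–58.1°C ✗ — fails.

Primer 1 only.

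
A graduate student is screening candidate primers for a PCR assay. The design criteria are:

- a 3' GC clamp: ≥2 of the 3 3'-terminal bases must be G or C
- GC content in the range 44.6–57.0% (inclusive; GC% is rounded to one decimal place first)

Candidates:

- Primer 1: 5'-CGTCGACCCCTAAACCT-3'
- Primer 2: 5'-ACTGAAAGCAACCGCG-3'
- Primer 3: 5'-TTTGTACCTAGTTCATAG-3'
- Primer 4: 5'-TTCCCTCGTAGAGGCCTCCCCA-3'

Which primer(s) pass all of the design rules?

Primer 2 only.

Primer 1 (17 nt, A=4 T=3 G=2 C=8): 3' end CCT has 2 G/C ✓; GC 10/17 = 58.8%, outside 44.6–57.0% ✗ — fails.
Primer 2 (16 nt, A=6 T=1 G=4 C=5): 3' end GCG has 3 G/C ✓; GC 9/16 = 56.3% ✓ — passes.
Primer 3 (18 nt, A=4 T=8 G=3 C=3): 3' end TAG has 1 G/C, need ≥2 ✗; GC 6/18 = 33.3%, outside 44.6–57.0% ✗ — fails.
Primer 4 (22 nt, A=3 T=5 G=4 C=10): 3' end CCA has 2 G/C ✓; GC 14/22 = 63.6%, outside 44.6–57.0% ✗ — fails.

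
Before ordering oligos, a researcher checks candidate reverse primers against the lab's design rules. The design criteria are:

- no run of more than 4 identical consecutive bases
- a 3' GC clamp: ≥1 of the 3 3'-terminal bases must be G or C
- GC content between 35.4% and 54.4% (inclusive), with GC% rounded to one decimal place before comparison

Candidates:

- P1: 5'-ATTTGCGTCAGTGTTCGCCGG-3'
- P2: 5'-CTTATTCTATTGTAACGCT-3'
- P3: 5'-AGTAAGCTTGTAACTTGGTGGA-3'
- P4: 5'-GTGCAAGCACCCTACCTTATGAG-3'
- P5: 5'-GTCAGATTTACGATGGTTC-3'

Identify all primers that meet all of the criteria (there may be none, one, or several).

P3, P4 and P5.

P1 (21 nt, A=2 T=7 G=7 C=5): longest run = 3 ✓; 3' end CGG has 3 G/C ✓; GC 12/21 = 57.1%, outside 35.4–54.4% ✗ — fails.
P2 (19 nt, A=4 T=9 G=2 C=4): longest run = 2 ✓; 3' end GCT has 2 G/C ✓; GC 6/19 = 31.6%, outside 35.4–54.4% ✗ — fails.
P3 (22 nt, A=6 T=7 G=7 C=2): longest run = 2 ✓; 3' end GGA has 2 G/C ✓; GC 9/22 = 40.9% ✓ — passes.
P4 (23 nt, A=6 T=5 G=5 C=7): longest run = 3 ✓; 3' end GAG has 2 G/C ✓; GC 12/23 = 52.2% ✓ — passes.
P5 (19 nt, A=4 T=7 G=5 C=3): longest run = 3 ✓; 3' end TTC has 1 G/C ✓; GC 8/19 = 42.1% ✓ — passes.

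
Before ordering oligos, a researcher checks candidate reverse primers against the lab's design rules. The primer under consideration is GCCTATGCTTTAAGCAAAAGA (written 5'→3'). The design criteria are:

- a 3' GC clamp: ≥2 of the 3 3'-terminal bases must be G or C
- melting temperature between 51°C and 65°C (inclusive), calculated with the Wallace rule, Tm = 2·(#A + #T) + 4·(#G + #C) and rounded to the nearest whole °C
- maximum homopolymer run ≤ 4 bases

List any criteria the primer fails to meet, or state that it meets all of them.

Base counts: A=8, T=5, G=4, C=4 (length 21).
GC clamp: 3' end AGA has 1 G/C, need ≥2 ✗
Tm: Tm = 2·13 + 4·8 = 58°C ✓
homopolymer run: longest run = 4 ✓

Fails: GC clamp.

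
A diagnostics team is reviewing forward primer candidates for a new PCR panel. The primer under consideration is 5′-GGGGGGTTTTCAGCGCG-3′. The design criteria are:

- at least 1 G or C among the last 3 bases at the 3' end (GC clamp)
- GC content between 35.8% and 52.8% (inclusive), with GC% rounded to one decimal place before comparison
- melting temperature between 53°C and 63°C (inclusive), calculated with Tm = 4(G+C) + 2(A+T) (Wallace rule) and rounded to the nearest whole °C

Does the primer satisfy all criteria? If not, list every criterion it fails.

Base counts: A=1, T=4, G=9, C=3 (length 17).
GC clamp: 3' end GCG has 3 G/C ✓
GC content: GC 12/17 = 70.6%, outside 35.8–52.8% ✗
Tm: Tm = 2·5 + 4·12 = 58°C ✓

Fails: GC content.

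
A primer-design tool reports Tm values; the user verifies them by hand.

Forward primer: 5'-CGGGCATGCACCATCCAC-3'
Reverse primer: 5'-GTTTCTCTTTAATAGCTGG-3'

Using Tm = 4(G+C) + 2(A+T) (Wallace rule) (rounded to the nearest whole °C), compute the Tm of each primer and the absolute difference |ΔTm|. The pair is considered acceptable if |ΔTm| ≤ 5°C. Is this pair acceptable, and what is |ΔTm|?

Forward: A=4 T=2 G=4 C=8 → Tm = 2·6 + 4·12 = 60°C.
Reverse: A=3 T=9 G=4 C=3 → Tm = 2·12 + 4·7 = 52°C.
|ΔTm| = |60 − 52| = 8°C, > 5°C.

|ΔTm| = 8°C; the pair is not acceptable.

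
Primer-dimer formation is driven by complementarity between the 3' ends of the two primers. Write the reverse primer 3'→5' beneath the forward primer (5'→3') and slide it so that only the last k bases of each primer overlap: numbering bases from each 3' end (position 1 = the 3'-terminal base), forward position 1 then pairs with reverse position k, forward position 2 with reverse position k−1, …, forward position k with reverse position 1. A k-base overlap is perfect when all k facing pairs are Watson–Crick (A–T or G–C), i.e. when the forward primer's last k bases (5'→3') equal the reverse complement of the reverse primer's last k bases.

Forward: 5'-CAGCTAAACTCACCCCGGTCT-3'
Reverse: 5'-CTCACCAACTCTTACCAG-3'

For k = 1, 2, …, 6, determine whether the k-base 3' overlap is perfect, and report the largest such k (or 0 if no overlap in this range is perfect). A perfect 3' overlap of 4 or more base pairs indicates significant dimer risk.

Longest perfect overlap: 2 complementary base pairs; below the dimer-risk threshold (threshold 4).

Last 6 bases (5'→3') — forward …CGGTCT, reverse …TACCAG.
Reverse complement of the reverse primer's last 6 bases: CTGGTA; its first k bases are the reverse complement of the reverse primer's last k bases, so a perfect k-base overlap needs the forward primer's last k bases to equal them.
Comparing (forward last k vs required): k=1: T vs C ✗; k=2: CT vs CT ✓; k=3: TCT vs CTG ✗; k=4: GTCT vs CTGG ✗; k=5: GGTCT vs CTGGT ✗; k=6: CGGTCT vs CTGGTA ✗.
Only k = 2 is perfect, so the longest perfect 3' overlap is 2.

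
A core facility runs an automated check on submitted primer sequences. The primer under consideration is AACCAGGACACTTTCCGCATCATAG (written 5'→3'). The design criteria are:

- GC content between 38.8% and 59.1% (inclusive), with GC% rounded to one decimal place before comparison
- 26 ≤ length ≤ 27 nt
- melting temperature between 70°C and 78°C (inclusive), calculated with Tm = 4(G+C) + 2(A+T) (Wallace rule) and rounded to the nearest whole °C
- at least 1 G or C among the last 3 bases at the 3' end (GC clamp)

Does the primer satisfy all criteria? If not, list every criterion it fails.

Base counts: A=8, T=5, G=4, C=8 (length 25).
GC content: GC 12/25 = 48.0% ✓
length: length 25, outside 26–27 ✗
Tm: Tm = 2·13 + 4·12 = 74°C ✓
GC clamp: 3' end TAG has 1 G/C ✓

Fails: length.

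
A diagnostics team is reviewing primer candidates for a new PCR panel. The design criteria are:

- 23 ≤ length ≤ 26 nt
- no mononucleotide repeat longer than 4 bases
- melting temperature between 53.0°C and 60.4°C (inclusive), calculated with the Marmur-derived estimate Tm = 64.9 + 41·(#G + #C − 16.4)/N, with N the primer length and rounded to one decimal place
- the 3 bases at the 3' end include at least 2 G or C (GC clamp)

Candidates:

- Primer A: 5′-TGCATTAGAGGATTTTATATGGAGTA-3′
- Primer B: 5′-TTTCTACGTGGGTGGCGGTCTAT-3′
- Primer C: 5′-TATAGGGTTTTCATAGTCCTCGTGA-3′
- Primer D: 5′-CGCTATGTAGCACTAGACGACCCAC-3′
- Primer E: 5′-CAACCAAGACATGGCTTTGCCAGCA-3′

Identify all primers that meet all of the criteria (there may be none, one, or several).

Primer A (26 nt, A=8 T=10 G=7 C=1): length 26 ✓; longest run = 4 ✓; Tm = 64.9 + 41·(8 − 16.4)/26 = 51.7°C, outside 53.0–60.4°C ✗; 3' end GTA has 1 G/C, need ≥2 ✗ — fails.
Primer B (23 nt, A=2 T=9 G=8 C=4): length 23 ✓; longest run = 3 ✓; Tm = 64.9 + 41·(12 − 16.4)/23 = 57.1°C ✓; 3' end TAT has 0 G/C, need ≥2 ✗ — fails.
Primer C (25 nt, A=5 T=10 G=6 C=4): length 25 ✓; longest run = 4 ✓; Tm = 64.9 + 41·(10 − 16.4)/25 = 54.4°C ✓; 3' end TGA has 1 G/C, need ≥2 ✗ — fails.
Primer D (25 nt, A=7 T=4 G=5 C=9): length 25 ✓; longest run = 3 ✓; Tm = 64.9 + 41·(14 − 16.4)/25 = 61.0°C, outside 53.0–60.4°C ✗; 3' end CAC has 2 G/C ✓ — fails.
Primer E (25 nt, A=8 T=4 G=5 C=8): length 25 ✓; longest run = 3 ✓; Tm = 64.9 + 41·(13 − 16.4)/25 = 59.3°C ✓; 3' end GCA has 2 G/C ✓ — passes.

Primer E only.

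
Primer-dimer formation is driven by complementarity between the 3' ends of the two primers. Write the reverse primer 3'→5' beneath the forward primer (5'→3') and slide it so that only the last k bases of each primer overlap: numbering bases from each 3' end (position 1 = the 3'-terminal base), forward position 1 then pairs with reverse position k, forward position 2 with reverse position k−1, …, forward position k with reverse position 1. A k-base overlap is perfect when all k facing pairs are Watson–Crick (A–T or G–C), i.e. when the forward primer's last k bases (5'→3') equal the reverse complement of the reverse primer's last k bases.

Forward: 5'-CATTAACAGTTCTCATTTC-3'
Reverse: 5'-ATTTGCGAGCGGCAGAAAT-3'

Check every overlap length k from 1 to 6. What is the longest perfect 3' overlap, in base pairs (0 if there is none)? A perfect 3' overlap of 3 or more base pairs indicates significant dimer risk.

Longest perfect overlap: 5 complementary base pairs; significant dimer risk (threshold 3).

Last 6 bases (5'→3') — forward …CATTTC, reverse …AGAAAT.
Reverse complement of the reverse primer's last 6 bases: ATTTCT; its first k bases are the reverse complement of the reverse primer's last k bases, so a perfect k-base overlap needs the forward primer's last k bases to equal them.
Comparing (forward last k vs required): k=1: C vs A ✗; k=2: TC vs AT ✗; k=3: TTC vs ATT ✗; k=4: TTTC vs ATTT ✗; k=5: ATTTC vs ATTTC ✓; k=6: CATTTC vs ATTTCT ✗.
Only k = 5 is perfect, so the longest perfect 3' overlap is 5.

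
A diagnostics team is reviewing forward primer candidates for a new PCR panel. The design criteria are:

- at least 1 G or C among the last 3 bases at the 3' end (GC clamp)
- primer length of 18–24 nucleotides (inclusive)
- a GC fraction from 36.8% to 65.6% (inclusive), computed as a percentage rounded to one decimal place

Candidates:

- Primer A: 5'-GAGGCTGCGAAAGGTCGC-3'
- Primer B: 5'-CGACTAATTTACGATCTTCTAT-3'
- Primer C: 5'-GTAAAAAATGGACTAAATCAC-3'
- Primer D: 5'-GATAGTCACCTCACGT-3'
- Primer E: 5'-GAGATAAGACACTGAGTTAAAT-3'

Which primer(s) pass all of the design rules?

None of the candidates satisfy all criteria.

Primer A (18 nt, A=4 T=2 G=8 C=4): 3' end CGC has 3 G/C ✓; length 18 ✓; GC 12/18 = 66.7%, outside 36.8–65.6% ✗ — fails.
Primer B (22 nt, A=6 T=9 G=2 C=5): 3' end TAT has 0 G/C, need ≥1 ✗; length 22 ✓; GC 7/22 = 31.8%, outside 36.8–65.6% ✗ — fails.
Primer C (21 nt, A=11 T=4 G=3 C=3): 3' end CAC has 2 G/C ✓; length 21 ✓; GC 6/21 = 28.6%, outside 36.8–65.6% ✗ — fails.
Primer D (16 nt, A=4 T=4 G=3 C=5): 3' end CGT has 2 G/C ✓; length 16, outside 18–24 ✗; GC 8/16 = 50.0% ✓ — fails.
Primer E (22 nt, A=10 T=5 G=5 C=2): 3' end AAT has 0 G/C, need ≥1 ✗; length 22 ✓; GC 7/22 = 31.8%, outside 36.8–65.6% ✗ — fails.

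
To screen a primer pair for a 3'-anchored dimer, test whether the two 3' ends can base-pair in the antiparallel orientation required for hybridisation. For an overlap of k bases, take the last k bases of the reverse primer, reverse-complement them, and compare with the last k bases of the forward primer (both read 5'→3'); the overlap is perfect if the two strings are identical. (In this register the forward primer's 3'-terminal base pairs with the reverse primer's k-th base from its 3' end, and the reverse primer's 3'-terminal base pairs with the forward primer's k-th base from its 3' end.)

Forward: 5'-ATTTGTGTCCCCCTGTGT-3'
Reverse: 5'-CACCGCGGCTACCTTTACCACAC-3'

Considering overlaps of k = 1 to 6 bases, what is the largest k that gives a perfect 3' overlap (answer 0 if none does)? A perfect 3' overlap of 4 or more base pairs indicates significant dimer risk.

Last 6 bases (5'→3') — forward …CTGTGT, reverse …CCACAC.
Reverse complement of the reverse primer's last 6 bases: GTGTGG; its first k bases are the reverse complement of the reverse primer's last k bases, so a perfect k-base overlap needs the forward primer's last k bases to equal them.
Comparing (forward last k vs required): k=1: T vs G ✗; k=2: GT vs GT ✓; k=3: TGT vs GTG ✗; k=4: GTGT vs GTGT ✓; k=5: TGTGT vs GTGTG ✗; k=6: CTGTGT vs GTGTGG ✗.
Perfect overlaps at k = 2, 4; the largest is 4.

Longest perfect overlap: 4 complementary base pairs; significant dimer risk (threshold 4).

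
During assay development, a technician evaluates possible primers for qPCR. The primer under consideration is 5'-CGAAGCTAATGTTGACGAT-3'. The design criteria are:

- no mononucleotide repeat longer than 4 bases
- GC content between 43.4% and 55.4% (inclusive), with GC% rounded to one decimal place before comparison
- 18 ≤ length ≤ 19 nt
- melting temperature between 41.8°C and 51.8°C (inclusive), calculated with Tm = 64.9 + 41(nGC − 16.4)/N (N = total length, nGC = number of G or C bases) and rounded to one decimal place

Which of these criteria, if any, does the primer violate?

Fails: GC content.

Base counts: A=6, T=5, G=5, C=3 (length 19).
homopolymer run: longest run = 2 ✓
GC content: GC 8/19 = 42.1%, outside 43.4–55.4% ✗
length: length 19 ✓
Tm: Tm = 64.9 + 41·(8 − 16.4)/19 = 46.8°C ✓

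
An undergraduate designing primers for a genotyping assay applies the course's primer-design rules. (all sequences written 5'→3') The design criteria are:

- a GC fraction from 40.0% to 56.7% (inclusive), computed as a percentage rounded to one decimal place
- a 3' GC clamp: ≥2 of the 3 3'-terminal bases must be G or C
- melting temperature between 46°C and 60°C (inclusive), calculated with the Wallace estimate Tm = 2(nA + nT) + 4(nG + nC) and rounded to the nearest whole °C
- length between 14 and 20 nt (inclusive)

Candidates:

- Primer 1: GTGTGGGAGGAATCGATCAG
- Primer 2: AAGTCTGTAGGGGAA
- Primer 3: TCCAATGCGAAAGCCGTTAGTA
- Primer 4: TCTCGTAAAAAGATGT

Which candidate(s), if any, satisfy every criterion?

None of the candidates satisfy all criteria.

Primer 1 (20 nt, A=5 T=4 G=9 C=2): GC 11/20 = 55.0% ✓; 3' end CAG has 2 G/C ✓; Tm = 2·9 + 4·11 = 62°C, outside 46–60°C ✗; length 20 ✓ — fails.
Primer 2 (15 nt, A=5 T=3 G=6 C=1): GC 7/15 = 46.7% ✓; 3' end GAA has 1 G/C, need ≥2 ✗; Tm = 2·8 + 4·7 = 44°C, outside 46–60°C ✗; length 15 ✓ — fails.
Primer 3 (22 nt, A=7 T=5 G=5 C=5): GC 10/22 = 45.5% ✓; 3' end GTA has 1 G/C, need ≥2 ✗; Tm = 2·12 + 4·10 = 64°C, outside 46–60°C ✗; length 22, outside 14–20 ✗ — fails.
Primer 4 (16 nt, A=6 T=5 G=3 C=2): GC 5/16 = 31.3%, outside 40.0–56.7% ✗; 3' end TGT has 1 G/C, need ≥2 ✗; Tm = 2·11 + 4·5 = 42°C, outside 46–60°C ✗; length 16 ✓ — fails.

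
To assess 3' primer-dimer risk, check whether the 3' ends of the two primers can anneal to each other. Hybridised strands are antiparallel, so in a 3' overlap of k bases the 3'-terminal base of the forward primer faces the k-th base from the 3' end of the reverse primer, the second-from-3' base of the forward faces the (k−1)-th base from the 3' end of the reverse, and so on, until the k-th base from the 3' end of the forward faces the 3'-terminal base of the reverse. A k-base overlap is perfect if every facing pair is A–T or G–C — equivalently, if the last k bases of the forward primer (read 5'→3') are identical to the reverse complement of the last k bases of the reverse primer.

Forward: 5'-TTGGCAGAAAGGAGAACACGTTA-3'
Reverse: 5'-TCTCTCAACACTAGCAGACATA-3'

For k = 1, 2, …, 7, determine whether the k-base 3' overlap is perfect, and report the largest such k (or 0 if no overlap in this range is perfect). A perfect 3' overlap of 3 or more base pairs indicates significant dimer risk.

Longest perfect overlap: 2 complementary base pairs; below the dimer-risk threshold (threshold 3).

Last 7 bases (5'→3') — forward …CACGTTA, reverse …AGACATA.
Reverse complement of the reverse primer's last 7 bases: TATGTCT; its first k bases are the reverse complement of the reverse primer's last k bases, so a perfect k-base overlap needs the forward primer's last k bases to equal them.
Comparing (forward last k vs required): k=1: A vs T ✗; k=2: TA vs TA ✓; k=3: TTA vs TAT ✗; k=4: GTTA vs TATG ✗; k=5: CGTTA vs TATGT ✗; k=6: ACGTTA vs TATGTC ✗; k=7: CACGTTA vs TATGTCT ✗.
Only k = 2 is perfect, so the longest perfect 3' overlap is 2.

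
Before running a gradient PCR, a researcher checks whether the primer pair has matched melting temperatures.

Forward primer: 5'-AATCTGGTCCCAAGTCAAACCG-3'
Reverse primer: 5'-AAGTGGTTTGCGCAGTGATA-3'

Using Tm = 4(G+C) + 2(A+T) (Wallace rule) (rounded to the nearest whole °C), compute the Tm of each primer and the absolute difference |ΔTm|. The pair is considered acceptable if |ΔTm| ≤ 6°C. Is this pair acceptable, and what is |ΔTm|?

Forward: A=7 T=4 G=4 C=7 → Tm = 2·11 + 4·11 = 66°C.
Reverse: A=5 T=6 G=7 C=2 → Tm = 2·11 + 4·9 = 58°C.
|ΔTm| = |66 − 58| = 8°C, > 6°C.

|ΔTm| = 8°C; the pair is not acceptable.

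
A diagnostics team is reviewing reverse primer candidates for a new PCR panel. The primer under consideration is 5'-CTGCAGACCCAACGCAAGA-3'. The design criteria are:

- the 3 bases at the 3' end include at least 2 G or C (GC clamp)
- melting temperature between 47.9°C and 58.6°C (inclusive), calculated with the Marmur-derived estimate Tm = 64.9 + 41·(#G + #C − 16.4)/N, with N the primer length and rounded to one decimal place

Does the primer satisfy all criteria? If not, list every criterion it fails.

Base counts: A=7, T=1, G=4, C=7 (length 19).
GC clamp: 3' end AGA has 1 G/C, need ≥2 ✗
Tm: Tm = 64.9 + 41·(11 − 16.4)/19 = 53.2°C ✓

Fails: GC clamp.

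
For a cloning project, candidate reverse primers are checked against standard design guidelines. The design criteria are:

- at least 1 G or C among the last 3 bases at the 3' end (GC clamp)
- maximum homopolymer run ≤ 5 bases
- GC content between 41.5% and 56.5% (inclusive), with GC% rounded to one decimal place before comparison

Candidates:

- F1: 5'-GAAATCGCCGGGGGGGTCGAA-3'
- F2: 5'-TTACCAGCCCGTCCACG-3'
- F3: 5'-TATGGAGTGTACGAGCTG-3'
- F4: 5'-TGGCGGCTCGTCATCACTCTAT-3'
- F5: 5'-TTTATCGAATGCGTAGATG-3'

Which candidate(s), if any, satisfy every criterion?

F3 only.

F1 (21 nt, A=5 T=2 G=10 C=4): 3' end GAA has 1 G/C ✓; longest run = 7, exceeds 5 ✗; GC 14/21 = 66.7%, outside 41.5–56.5% ✗ — fails.
F2 (17 nt, A=3 T=3 G=3 C=8): 3' end ACG has 2 G/C ✓; longest run = 3 ✓; GC 11/17 = 64.7%, outside 41.5–56.5% ✗ — fails.
F3 (18 nt, A=4 T=5 G=7 C=2): 3' end CTG has 2 G/C ✓; longest run = 2 ✓; GC 9/18 = 50.0% ✓ — passes.
F4 (22 nt, A=3 T=7 G=5 C=7): 3' end TAT has 0 G/C, need ≥1 ✗; longest run = 2 ✓; GC 12/22 = 54.5% ✓ — fails.
F5 (19 nt, A=5 T=7 G=5 C=2): 3' end ATG has 1 G/C ✓; longest run = 3 ✓; GC 7/19 = 36.8%, outside 41.5–56.5% ✗ — fails.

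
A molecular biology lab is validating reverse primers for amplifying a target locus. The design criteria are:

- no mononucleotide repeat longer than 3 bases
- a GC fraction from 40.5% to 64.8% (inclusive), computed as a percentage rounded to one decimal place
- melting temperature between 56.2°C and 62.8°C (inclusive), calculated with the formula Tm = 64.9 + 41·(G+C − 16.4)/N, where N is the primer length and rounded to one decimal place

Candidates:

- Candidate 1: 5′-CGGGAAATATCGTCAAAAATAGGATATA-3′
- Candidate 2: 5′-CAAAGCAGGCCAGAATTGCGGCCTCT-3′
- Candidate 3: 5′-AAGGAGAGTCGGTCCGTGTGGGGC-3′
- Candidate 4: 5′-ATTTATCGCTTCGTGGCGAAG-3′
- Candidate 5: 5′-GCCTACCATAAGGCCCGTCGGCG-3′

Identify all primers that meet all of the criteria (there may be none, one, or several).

Candidate 1 (28 nt, A=13 T=6 G=6 C=3): longest run = 5, exceeds 3 ✗; GC 9/28 = 32.1%, outside 40.5–64.8% ✗; Tm = 64.9 + 41·(9 − 16.4)/28 = 54.1°C, outside 56.2–62.8°C ✗ — fails.
Candidate 2 (26 nt, A=7 T=4 G=7 C=8): longest run = 3 ✓; GC 15/26 = 57.7% ✓; Tm = 64.9 + 41·(15 − 16.4)/26 = 62.7°C ✓ — passes.
Candidate 3 (24 nt, A=4 T=4 G=12 C=4): longest run = 4, exceeds 3 ✗; GC 16/24 = 66.7%, outside 40.5–64.8% ✗; Tm = 64.9 + 41·(16 − 16.4)/24 = 64.2°C, outside 56.2–62.8°C ✗ — fails.
Candidate 4 (21 nt, A=4 T=7 G=6 C=4): longest run = 3 ✓; GC 10/21 = 47.6% ✓; Tm = 64.9 + 41·(10 − 16.4)/21 = 52.4°C, outside 56.2–62.8°C ✗ — fails.
Candidate 5 (23 nt, A=4 T=3 G=7 C=9): longest run = 3 ✓; GC 16/23 = 69.6%, outside 40.5–64.8% ✗; Tm = 64.9 + 41·(16 − 16.4)/23 = 64.2°C, outside 56.2–62.8°C ✗ — fails.

Candidate 2 only.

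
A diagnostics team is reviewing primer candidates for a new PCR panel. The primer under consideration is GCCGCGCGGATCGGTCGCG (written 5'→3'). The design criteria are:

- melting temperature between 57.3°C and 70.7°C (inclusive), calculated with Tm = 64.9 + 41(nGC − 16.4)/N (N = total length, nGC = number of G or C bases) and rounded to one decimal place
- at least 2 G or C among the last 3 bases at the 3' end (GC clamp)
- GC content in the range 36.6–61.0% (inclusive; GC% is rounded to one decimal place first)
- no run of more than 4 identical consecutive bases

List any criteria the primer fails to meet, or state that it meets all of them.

Base counts: A=1, T=2, G=9, C=7 (length 19).
Tm: Tm = 64.9 + 41·(16 − 16.4)/19 = 64.0°C ✓
GC clamp: 3' end GCG has 3 G/C ✓
GC content: GC 16/19 = 84.2%, outside 36.6–61.0% ✗
homopolymer run: longest run = 2 ✓

Fails: GC content.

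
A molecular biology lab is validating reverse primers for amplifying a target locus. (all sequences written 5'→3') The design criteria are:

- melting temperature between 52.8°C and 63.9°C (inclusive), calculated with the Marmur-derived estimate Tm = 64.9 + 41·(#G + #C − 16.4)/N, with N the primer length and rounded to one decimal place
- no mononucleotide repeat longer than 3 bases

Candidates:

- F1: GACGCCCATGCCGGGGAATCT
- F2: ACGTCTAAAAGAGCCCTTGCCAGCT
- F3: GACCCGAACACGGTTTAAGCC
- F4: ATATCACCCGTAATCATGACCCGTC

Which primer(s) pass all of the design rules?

F3 and F4.

F1 (21 nt, A=4 T=3 G=7 C=7): Tm = 64.9 + 41·(14 − 16.4)/21 = 60.2°C ✓; longest run = 4, exceeds 3 ✗ — fails.
F2 (25 nt, A=7 T=5 G=5 C=8): Tm = 64.9 + 41·(13 − 16.4)/25 = 59.3°C ✓; longest run = 4, exceeds 3 ✗ — fails.
F3 (21 nt, A=6 T=3 G=5 C=7): Tm = 64.9 + 41·(12 − 16.4)/21 = 56.3°C ✓; longest run = 3 ✓ — passes.
F4 (25 nt, A=7 T=6 G=3 C=9): Tm = 64.9 + 41·(12 − 16.4)/25 = 57.7°C ✓; longest run = 3 ✓ — passes.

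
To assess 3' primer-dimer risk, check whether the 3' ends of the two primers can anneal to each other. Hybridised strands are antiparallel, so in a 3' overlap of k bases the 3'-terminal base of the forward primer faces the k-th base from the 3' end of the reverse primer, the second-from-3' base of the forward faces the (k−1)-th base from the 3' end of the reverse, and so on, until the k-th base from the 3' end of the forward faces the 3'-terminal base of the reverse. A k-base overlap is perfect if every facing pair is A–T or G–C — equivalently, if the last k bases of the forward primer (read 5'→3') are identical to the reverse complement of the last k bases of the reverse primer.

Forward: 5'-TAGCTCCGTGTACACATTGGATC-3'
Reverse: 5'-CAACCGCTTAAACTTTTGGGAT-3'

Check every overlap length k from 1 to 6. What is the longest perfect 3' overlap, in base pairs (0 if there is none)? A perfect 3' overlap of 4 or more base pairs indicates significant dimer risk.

Last 6 bases (5'→3') — forward …TGGATC, reverse …TGGGAT.
Reverse complement of the reverse primer's last 6 bases: ATCCCA; its first k bases are the reverse complement of the reverse primer's last k bases, so a perfect k-base overlap needs the forward primer's last k bases to equal them.
Comparing (forward last k vs required): k=1: C vs A ✗; k=2: TC vs AT ✗; k=3: ATC vs ATC ✓; k=4: GATC vs ATCC ✗; k=5: GGATC vs ATCCC ✗; k=6: TGGATC vs ATCCCA ✗.
Only k = 3 is perfect, so the longest perfect 3' overlap is 3.

Longest perfect overlap: 3 complementary base pairs; below the dimer-risk threshold (threshold 4).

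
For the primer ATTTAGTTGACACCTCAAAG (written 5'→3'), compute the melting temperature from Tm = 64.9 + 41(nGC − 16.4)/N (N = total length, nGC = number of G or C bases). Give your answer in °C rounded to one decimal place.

Base counts: A=7, T=6, G=3, C=4; G+C = 7, N = 20.
Tm = 64.9 + 41·(7 − 16.4)/20 = 64.9 + -385.40/20 = 45.6°C.

45.6°C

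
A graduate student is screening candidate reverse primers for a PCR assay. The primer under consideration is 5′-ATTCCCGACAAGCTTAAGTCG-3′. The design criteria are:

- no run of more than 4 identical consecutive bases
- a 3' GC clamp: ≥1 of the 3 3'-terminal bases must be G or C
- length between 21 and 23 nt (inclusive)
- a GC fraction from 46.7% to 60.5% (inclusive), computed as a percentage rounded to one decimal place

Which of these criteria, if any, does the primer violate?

Base counts: A=6, T=5, G=4, C=6 (length 21).
homopolymer run: longest run = 3 ✓
GC clamp: 3' end TCG has 2 G/C ✓
length: length 21 ✓
GC content: GC 10/21 = 47.6% ✓

Meets all criteria.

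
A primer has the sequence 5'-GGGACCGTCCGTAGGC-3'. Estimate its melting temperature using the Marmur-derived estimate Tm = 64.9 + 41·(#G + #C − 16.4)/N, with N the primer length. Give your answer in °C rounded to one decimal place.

Base counts: A=2, T=2, G=7, C=5; G+C = 12, N = 16.
Tm = 64.9 + 41·(12 − 16.4)/16 = 64.9 + -180.40/16 = 53.6°C.

53.6°C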